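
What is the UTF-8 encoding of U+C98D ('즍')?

EC A6 8D

U+C98D = 0xC98D = 51597 decimal. In range U+0800–U+FFFF → 3-byte form: 1110xxxx 10xxxxxx 10xxxxxx.
Binary (16 bits): 1100100110001101.
Split 4+6+6: 1100 | 100110 | 001101.
Byte 1: 11101100 = 0xEC.
Byte 2: 10100110 = 0xA6.
Byte 3: 10001101 = 0x8D.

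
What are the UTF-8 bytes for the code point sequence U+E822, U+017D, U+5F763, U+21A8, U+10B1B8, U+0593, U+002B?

U+E822: 3-byte form → EE A0 A2.
U+017D: 2-byte form → C5 BD.
U+5F763: 4-byte form → F1 9F 9D A3.
U+21A8: 3-byte form → E2 86 A8.
U+10B1B8: 4-byte form → F4 8B 86 B8.
U+0593: 2-byte form → D6 93.
U+002B: 1-byte form → 2B.
Concatenated (19 bytes): EE A0 A2 C5 BD F1 9F 9D A3 E2 86 A8 F4 8B 86 B8 D6 93 2B.

EE A0 A2 C5 BD F1 9F 9D A3 E2 86 A8 F4 8B 86 B8 D6 93 2B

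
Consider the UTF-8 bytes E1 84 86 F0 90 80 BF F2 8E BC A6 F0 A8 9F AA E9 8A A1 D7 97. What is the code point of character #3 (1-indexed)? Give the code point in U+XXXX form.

U+8EF26

Offset 0: leading byte 0xE1 = 11100001 → 3-byte char #1 = E1 84 86.
Offset 3: leading byte 0xF0 = 11110000 → 4-byte char #2 = F0 90 80 BF.
Offset 7: leading byte 0xF2 = 11110010 → 4-byte char #3 = F2 8E BC A6.
Leading byte 0xF2 = 11110010 matches 11110xxx → 4-byte sequence.
Byte 1: 0xF2 = 11110010, payload 010 (3 bits).
Byte 2: 0x8E = 10001110 (10xxxxxx ✓), payload 001110.
Byte 3: 0xBC = 10111100 (10xxxxxx ✓), payload 111100.
Byte 4: 0xA6 = 10100110 (10xxxxxx ✓), payload 100110.
Concatenate: 010001110111100100110 = 0x8EF26 (21 bits → U+8EF26).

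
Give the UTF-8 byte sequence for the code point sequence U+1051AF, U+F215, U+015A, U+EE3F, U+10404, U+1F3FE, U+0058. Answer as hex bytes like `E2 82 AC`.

U+1051AF: 4-byte form → F4 85 86 AF.
U+F215: 3-byte form → EF 88 95.
U+015A: 2-byte form → C5 9A.
U+EE3F: 3-byte form → EE B8 BF.
U+10404: 4-byte form → F0 90 90 84.
U+1F3FE: 4-byte form → F0 9F 8F BE.
U+0058: 1-byte form → 58.
Concatenated (21 bytes): F4 85 86 AF EF 88 95 C5 9A EE B8 BF F0 90 90 84 F0 9F 8F BE 58.

F4 85 86 AF EF 88 95 C5 9A EE B8 BF F0 90 90 84 F0 9F 8F BE 58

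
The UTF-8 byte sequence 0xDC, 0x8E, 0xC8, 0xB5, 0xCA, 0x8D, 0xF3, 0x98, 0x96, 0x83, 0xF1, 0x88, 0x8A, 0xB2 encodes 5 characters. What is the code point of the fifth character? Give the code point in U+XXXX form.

Offset 0: leading byte 0xDC = 11011100 → 2-byte char #1 = DC 8E.
Offset 2: leading byte 0xC8 = 11001000 → 2-byte char #2 = C8 B5.
Offset 4: leading byte 0xCA = 11001010 → 2-byte char #3 = CA 8D.
Offset 6: leading byte 0xF3 = 11110011 → 4-byte char #4 = F3 98 96 83.
Offset 10: leading byte 0xF1 = 11110001 → 4-byte char #5 = F1 88 8A B2.
Leading byte 0xF1 = 11110001 matches 11110xxx → 4-byte sequence.
Byte 1: 0xF1 = 11110001, payload 001 (3 bits).
Byte 2: 0x88 = 10001000 (10xxxxxx ✓), payload 001000.
Byte 3: 0x8A = 10001010 (10xxxxxx ✓), payload 001010.
Byte 4: 0xB2 = 10110010 (10xxxxxx ✓), payload 110010.
Concatenate: 001001000001010110010 = 0x482B2 (21 bits → U+482B2).

U+482B2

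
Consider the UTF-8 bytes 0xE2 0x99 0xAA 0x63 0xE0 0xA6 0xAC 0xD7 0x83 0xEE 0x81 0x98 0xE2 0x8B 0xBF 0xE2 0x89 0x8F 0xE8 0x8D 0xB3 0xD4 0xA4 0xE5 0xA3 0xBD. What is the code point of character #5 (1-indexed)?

Offset 0: leading byte 0xE2 = 11100010 → 3-byte char #1 = E2 99 AA.
Offset 3: leading byte 0x63 = 01100011 → 1-byte char #2 = 63.
Offset 4: leading byte 0xE0 = 11100000 → 3-byte char #3 = E0 A6 AC.
Offset 7: leading byte 0xD7 = 11010111 → 2-byte char #4 = D7 83.
Offset 9: leading byte 0xEE = 11101110 → 3-byte char #5 = EE 81 98.
Leading byte 0xEE = 11101110 matches 1110xxxx → 3-byte sequence.
Byte 1: 0xEE = 11101110, payload 1110 (4 bits).
Byte 2: 0x81 = 10000001 (10xxxxxx ✓), payload 000001.
Byte 3: 0x98 = 10011000 (10xxxxxx ✓), payload 011000.
Concatenate: 1110000001011000 = 0xE058 (16 bits → U+E058).

U+E058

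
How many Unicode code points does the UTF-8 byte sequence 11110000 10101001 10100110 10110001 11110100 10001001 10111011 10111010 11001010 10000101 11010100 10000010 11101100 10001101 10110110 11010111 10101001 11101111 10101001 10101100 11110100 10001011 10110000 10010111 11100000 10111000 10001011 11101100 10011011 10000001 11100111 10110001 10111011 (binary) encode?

Byte at offset 0: 0xF0 = 11110000 → 4-byte char (#1). Advance 4.
Byte at offset 4: 0xF4 = 11110100 → 4-byte char (#2). Advance 4.
Byte at offset 8: 0xCA = 11001010 → 2-byte char (#3). Advance 2.
Byte at offset 10: 0xD4 = 11010100 → 2-byte char (#4). Advance 2.
Byte at offset 12: 0xEC = 11101100 → 3-byte char (#5). Advance 3.
Byte at offset 15: 0xD7 = 11010111 → 2-byte char (#6). Advance 2.
Byte at offset 17: 0xEF = 11101111 → 3-byte char (#7). Advance 3.
Byte at offset 20: 0xF4 = 11110100 → 4-byte char (#8). Advance 4.
Byte at offset 24: 0xE0 = 11100000 → 3-byte char (#9). Advance 3.
Byte at offset 27: 0xEC = 11101100 → 3-byte char (#10). Advance 3.
Byte at offset 30: 0xE7 = 11100111 → 3-byte char (#11). Advance 3.
Reached end at offset 33 after 11 code points.

11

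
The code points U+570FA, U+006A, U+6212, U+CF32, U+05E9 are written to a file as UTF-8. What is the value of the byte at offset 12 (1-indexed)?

0xD7

1-indexed offset 12 is 0-indexed offset 11.
U+570FA → 4-byte form F1 97 83 BA at offsets 0–3.
U+006A → 1-byte form 6A at offsets 4–4.
U+6212 → 3-byte form E6 88 92 at offsets 5–7.
U+CF32 → 3-byte form EC BC B2 at offsets 8–10.
U+05E9 → 2-byte form D7 A9 at offsets 11–12.
Offset 11 falls in char 5's range; it's byte 1 of D7 A9 = 0xD7.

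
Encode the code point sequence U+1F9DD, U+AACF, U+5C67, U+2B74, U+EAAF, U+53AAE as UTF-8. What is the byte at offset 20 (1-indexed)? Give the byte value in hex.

1-indexed offset 20 is 0-indexed offset 19.
U+1F9DD → 4-byte form F0 9F A7 9D at offsets 0–3.
U+AACF → 3-byte form EA AB 8F at offsets 4–6.
U+5C67 → 3-byte form E5 B1 A7 at offsets 7–9.
U+2B74 → 3-byte form E2 AD B4 at offsets 10–12.
U+EAAF → 3-byte form EE AA AF at offsets 13–15.
U+53AAE → 4-byte form F1 93 AA AE at offsets 16–19.
Offset 19 falls in char 6's range; it's byte 4 of F1 93 AA AE = 0xAE.

0xAE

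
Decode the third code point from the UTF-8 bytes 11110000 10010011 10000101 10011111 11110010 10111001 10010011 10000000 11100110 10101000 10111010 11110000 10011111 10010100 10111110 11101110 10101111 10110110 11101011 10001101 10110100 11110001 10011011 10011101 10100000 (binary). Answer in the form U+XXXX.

U+6A3A

Offset 0: leading byte 0xF0 = 11110000 → 4-byte char #1 = F0 93 85 9F.
Offset 4: leading byte 0xF2 = 11110010 → 4-byte char #2 = F2 B9 93 80.
Offset 8: leading byte 0xE6 = 11100110 → 3-byte char #3 = E6 A8 BA.
Leading byte 0xE6 = 11100110 matches 1110xxxx → 3-byte sequence.
Byte 1: 0xE6 = 11100110, payload 0110 (4 bits).
Byte 2: 0xA8 = 10101000 (10xxxxxx ✓), payload 101000.
Byte 3: 0xBA = 10111010 (10xxxxxx ✓), payload 111010.
Concatenate: 0110101000111010 = 0x6A3A (16 bits → U+6A3A).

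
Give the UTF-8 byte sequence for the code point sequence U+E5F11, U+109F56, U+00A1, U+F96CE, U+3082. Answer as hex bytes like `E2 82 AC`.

U+E5F11: 4-byte form → F3 A5 BC 91.
U+109F56: 4-byte form → F4 89 BD 96.
U+00A1: 2-byte form → C2 A1.
U+F96CE: 4-byte form → F3 B9 9B 8E.
U+3082: 3-byte form → E3 82 82.
Concatenated (17 bytes): F3 A5 BC 91 F4 89 BD 96 C2 A1 F3 B9 9B 8E E3 82 82.

F3 A5 BC 91 F4 89 BD 96 C2 A1 F3 B9 9B 8E E3 82 82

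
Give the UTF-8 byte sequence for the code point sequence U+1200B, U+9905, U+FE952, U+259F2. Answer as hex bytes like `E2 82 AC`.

U+1200B: 4-byte form → F0 92 80 8B.
U+9905: 3-byte form → E9 A4 85.
U+FE952: 4-byte form → F3 BE A5 92.
U+259F2: 4-byte form → F0 A5 A7 B2.
Concatenated (15 bytes): F0 92 80 8B E9 A4 85 F3 BE A5 92 F0 A5 A7 B2.

F0 92 80 8B E9 A4 85 F3 BE A5 92 F0 A5 A7 B2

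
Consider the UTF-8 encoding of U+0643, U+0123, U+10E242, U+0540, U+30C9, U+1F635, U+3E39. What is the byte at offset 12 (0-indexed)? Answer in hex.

0x89

U+0643 → 2-byte form D9 83 at offsets 0–1.
U+0123 → 2-byte form C4 A3 at offsets 2–3.
U+10E242 → 4-byte form F4 8E 89 82 at offsets 4–7.
U+0540 → 2-byte form D5 80 at offsets 8–9.
U+30C9 → 3-byte form E3 83 89 at offsets 10–12.
Offset 12 falls in char 5's range; it's byte 3 of E3 83 89 = 0x89.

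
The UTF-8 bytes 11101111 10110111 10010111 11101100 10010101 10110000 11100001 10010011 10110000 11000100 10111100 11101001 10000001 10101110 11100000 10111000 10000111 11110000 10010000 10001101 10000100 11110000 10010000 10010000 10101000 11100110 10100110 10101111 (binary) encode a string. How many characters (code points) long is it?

Byte at offset 0: 0xEF = 11101111 → 3-byte char (#1). Advance 3.
Byte at offset 3: 0xEC = 11101100 → 3-byte char (#2). Advance 3.
Byte at offset 6: 0xE1 = 11100001 → 3-byte char (#3). Advance 3.
Byte at offset 9: 0xC4 = 11000100 → 2-byte char (#4). Advance 2.
Byte at offset 11: 0xE9 = 11101001 → 3-byte char (#5). Advance 3.
Byte at offset 14: 0xE0 = 11100000 → 3-byte char (#6). Advance 3.
Byte at offset 17: 0xF0 = 11110000 → 4-byte char (#7). Advance 4.
Byte at offset 21: 0xF0 = 11110000 → 4-byte char (#8). Advance 4.
Byte at offset 25: 0xE6 = 11100110 → 3-byte char (#9). Advance 3.
Reached end at offset 28 after 9 code points.

9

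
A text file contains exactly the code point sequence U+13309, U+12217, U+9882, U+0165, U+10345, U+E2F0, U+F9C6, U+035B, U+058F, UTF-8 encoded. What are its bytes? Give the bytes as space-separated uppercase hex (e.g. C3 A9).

F0 93 8C 89 F0 92 88 97 E9 A2 82 C5 A5 F0 90 8D 85 EE 8B B0 EF A7 86 CD 9B D6 8F

U+13309: 4-byte form → F0 93 8C 89.
U+12217: 4-byte form → F0 92 88 97.
U+9882: 3-byte form → E9 A2 82.
U+0165: 2-byte form → C5 A5.
U+10345: 4-byte form → F0 90 8D 85.
U+E2F0: 3-byte form → EE 8B B0.
U+F9C6: 3-byte form → EF A7 86.
U+035B: 2-byte form → CD 9B.
U+058F: 2-byte form → D6 8F.
Concatenated (27 bytes): F0 93 8C 89 F0 92 88 97 E9 A2 82 C5 A5 F0 90 8D 85 EE 8B B0 EF A7 86 CD 9B D6 8F.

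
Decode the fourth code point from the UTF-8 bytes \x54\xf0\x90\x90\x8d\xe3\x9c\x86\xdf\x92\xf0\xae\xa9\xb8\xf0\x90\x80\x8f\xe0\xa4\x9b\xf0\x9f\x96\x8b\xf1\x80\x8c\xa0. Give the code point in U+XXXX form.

Offset 0: leading byte 0x54 = 01010100 → 1-byte char #1 = 54.
Offset 1: leading byte 0xF0 = 11110000 → 4-byte char #2 = F0 90 90 8D.
Offset 5: leading byte 0xE3 = 11100011 → 3-byte char #3 = E3 9C 86.
Offset 8: leading byte 0xDF = 11011111 → 2-byte char #4 = DF 92.
Leading byte 0xDF = 11011111 matches 110xxxxx → 2-byte sequence.
Byte 1: 0xDF = 11011111, payload 11111 (5 bits).
Byte 2: 0x92 = 10010010 (10xxxxxx ✓), payload 010010.
Concatenate: 11111010010 = 0x7D2 (11 bits → U+07D2).

U+07D2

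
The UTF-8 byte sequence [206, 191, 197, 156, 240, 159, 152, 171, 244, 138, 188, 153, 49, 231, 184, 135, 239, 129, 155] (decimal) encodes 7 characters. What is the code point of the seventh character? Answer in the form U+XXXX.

Offset 0: leading byte 0xCE = 11001110 → 2-byte char #1 = CE BF.
Offset 2: leading byte 0xC5 = 11000101 → 2-byte char #2 = C5 9C.
Offset 4: leading byte 0xF0 = 11110000 → 4-byte char #3 = F0 9F 98 AB.
Offset 8: leading byte 0xF4 = 11110100 → 4-byte char #4 = F4 8A BC 99.
Offset 12: leading byte 0x31 = 00110001 → 1-byte char #5 = 31.
Offset 13: leading byte 0xE7 = 11100111 → 3-byte char #6 = E7 B8 87.
Offset 16: leading byte 0xEF = 11101111 → 3-byte char #7 = EF 81 9B.
Leading byte 0xEF = 11101111 matches 1110xxxx → 3-byte sequence.
Byte 1: 0xEF = 11101111, payload 1111 (4 bits).
Byte 2: 0x81 = 10000001 (10xxxxxx ✓), payload 000001.
Byte 3: 0x9B = 10011011 (10xxxxxx ✓), payload 011011.
Concatenate: 1111000001011011 = 0xF05B (16 bits → U+F05B).

U+F05B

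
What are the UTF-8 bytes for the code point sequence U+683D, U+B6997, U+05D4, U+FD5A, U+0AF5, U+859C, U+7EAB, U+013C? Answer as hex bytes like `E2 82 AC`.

E6 A0 BD F2 B6 A6 97 D7 94 EF B5 9A E0 AB B5 E8 96 9C E7 BA AB C4 BC

U+683D: 3-byte form → E6 A0 BD.
U+B6997: 4-byte form → F2 B6 A6 97.
U+05D4: 2-byte form → D7 94.
U+FD5A: 3-byte form → EF B5 9A.
U+0AF5: 3-byte form → E0 AB B5.
U+859C: 3-byte form → E8 96 9C.
U+7EAB: 3-byte form → E7 BA AB.
U+013C: 2-byte form → C4 BC.
Concatenated (23 bytes): E6 A0 BD F2 B6 A6 97 D7 94 EF B5 9A E0 AB B5 E8 96 9C E7 BA AB C4 BC.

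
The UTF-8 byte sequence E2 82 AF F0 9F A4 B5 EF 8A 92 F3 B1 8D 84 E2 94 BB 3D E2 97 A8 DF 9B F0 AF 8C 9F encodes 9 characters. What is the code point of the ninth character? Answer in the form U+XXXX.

Offset 0: leading byte 0xE2 = 11100010 → 3-byte char #1 = E2 82 AF.
Offset 3: leading byte 0xF0 = 11110000 → 4-byte char #2 = F0 9F A4 B5.
Offset 7: leading byte 0xEF = 11101111 → 3-byte char #3 = EF 8A 92.
Offset 10: leading byte 0xF3 = 11110011 → 4-byte char #4 = F3 B1 8D 84.
Offset 14: leading byte 0xE2 = 11100010 → 3-byte char #5 = E2 94 BB.
Offset 17: leading byte 0x3D = 00111101 → 1-byte char #6 = 3D.
Offset 18: leading byte 0xE2 = 11100010 → 3-byte char #7 = E2 97 A8.
Offset 21: leading byte 0xDF = 11011111 → 2-byte char #8 = DF 9B.
Offset 23: leading byte 0xF0 = 11110000 → 4-byte char #9 = F0 AF 8C 9F.
Leading byte 0xF0 = 11110000 matches 11110xxx → 4-byte sequence.
Byte 1: 0xF0 = 11110000, payload 000 (3 bits).
Byte 2: 0xAF = 10101111 (10xxxxxx ✓), payload 101111.
Byte 3: 0x8C = 10001100 (10xxxxxx ✓), payload 001100.
Byte 4: 0x9F = 10011111 (10xxxxxx ✓), payload 011111.
Concatenate: 000101111001100011111 = 0x2F31F (21 bits → U+2F31F).

U+2F31F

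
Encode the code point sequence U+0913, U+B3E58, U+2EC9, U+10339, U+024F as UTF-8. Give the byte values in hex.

E0 A4 93 F2 B3 B9 98 E2 BB 89 F0 90 8C B9 C9 8F

U+0913: 3-byte form → E0 A4 93.
U+B3E58: 4-byte form → F2 B3 B9 98.
U+2EC9: 3-byte form → E2 BB 89.
U+10339: 4-byte form → F0 90 8C B9.
U+024F: 2-byte form → C9 8F.
Concatenated (16 bytes): E0 A4 93 F2 B3 B9 98 E2 BB 89 F0 90 8C B9 C9 8F.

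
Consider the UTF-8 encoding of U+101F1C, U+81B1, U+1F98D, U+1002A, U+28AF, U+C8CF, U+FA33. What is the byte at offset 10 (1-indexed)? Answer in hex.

0xA6

1-indexed offset 10 is 0-indexed offset 9.
U+101F1C → 4-byte form F4 81 BC 9C at offsets 0–3.
U+81B1 → 3-byte form E8 86 B1 at offsets 4–6.
U+1F98D → 4-byte form F0 9F A6 8D at offsets 7–10.
Offset 9 falls in char 3's range; it's byte 3 of F0 9F A6 8D = 0xA6.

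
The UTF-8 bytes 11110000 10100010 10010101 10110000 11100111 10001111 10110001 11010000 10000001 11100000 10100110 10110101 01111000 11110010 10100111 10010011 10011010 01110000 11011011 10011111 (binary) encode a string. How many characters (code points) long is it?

8

Byte at offset 0: 0xF0 = 11110000 → 4-byte char (#1). Advance 4.
Byte at offset 4: 0xE7 = 11100111 → 3-byte char (#2). Advance 3.
Byte at offset 7: 0xD0 = 11010000 → 2-byte char (#3). Advance 2.
Byte at offset 9: 0xE0 = 11100000 → 3-byte char (#4). Advance 3.
Byte at offset 12: 0x78 = 01111000 → 1-byte char (#5). Advance 1.
Byte at offset 13: 0xF2 = 11110010 → 4-byte char (#6). Advance 4.
Byte at offset 17: 0x70 = 01110000 → 1-byte char (#7). Advance 1.
Byte at offset 18: 0xDB = 11011011 → 2-byte char (#8). Advance 2.
Reached end at offset 20 after 8 code points.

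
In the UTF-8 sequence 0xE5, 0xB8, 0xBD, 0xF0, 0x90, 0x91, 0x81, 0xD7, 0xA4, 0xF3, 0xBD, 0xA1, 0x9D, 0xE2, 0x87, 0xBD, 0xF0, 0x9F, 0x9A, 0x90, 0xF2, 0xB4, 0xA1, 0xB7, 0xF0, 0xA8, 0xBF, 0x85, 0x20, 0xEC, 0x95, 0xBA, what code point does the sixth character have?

U+1F690

Offset 0: leading byte 0xE5 = 11100101 → 3-byte char #1 = E5 B8 BD.
Offset 3: leading byte 0xF0 = 11110000 → 4-byte char #2 = F0 90 91 81.
Offset 7: leading byte 0xD7 = 11010111 → 2-byte char #3 = D7 A4.
Offset 9: leading byte 0xF3 = 11110011 → 4-byte char #4 = F3 BD A1 9D.
Offset 13: leading byte 0xE2 = 11100010 → 3-byte char #5 = E2 87 BD.
Offset 16: leading byte 0xF0 = 11110000 → 4-byte char #6 = F0 9F 9A 90.
Leading byte 0xF0 = 11110000 matches 11110xxx → 4-byte sequence.
Byte 1: 0xF0 = 11110000, payload 000 (3 bits).
Byte 2: 0x9F = 10011111 (10xxxxxx ✓), payload 011111.
Byte 3: 0x9A = 10011010 (10xxxxxx ✓), payload 011010.
Byte 4: 0x90 = 10010000 (10xxxxxx ✓), payload 010000.
Concatenate: 000011111011010010000 = 0x1F690 (21 bits → U+1F690).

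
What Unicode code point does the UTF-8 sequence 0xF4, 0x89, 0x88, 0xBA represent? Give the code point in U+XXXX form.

Leading byte 0xF4 = 11110100 matches 11110xxx → 4-byte sequence.
Byte 1: 0xF4 = 11110100, payload 100 (3 bits).
Byte 2: 0x89 = 10001001 (10xxxxxx ✓), payload 001001.
Byte 3: 0x88 = 10001000 (10xxxxxx ✓), payload 001000.
Byte 4: 0xBA = 10111010 (10xxxxxx ✓), payload 111010.
Concatenate: 100001001001000111010 = 0x10923A (21 bits → U+10923A).

U+10923A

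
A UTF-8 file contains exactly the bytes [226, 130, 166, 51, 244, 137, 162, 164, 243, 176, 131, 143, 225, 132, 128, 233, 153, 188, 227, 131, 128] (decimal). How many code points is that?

7

Byte at offset 0: 0xE2 = 11100010 → 3-byte char (#1). Advance 3.
Byte at offset 3: 0x33 = 00110011 → 1-byte char (#2). Advance 1.
Byte at offset 4: 0xF4 = 11110100 → 4-byte char (#3). Advance 4.
Byte at offset 8: 0xF3 = 11110011 → 4-byte char (#4). Advance 4.
Byte at offset 12: 0xE1 = 11100001 → 3-byte char (#5). Advance 3.
Byte at offset 15: 0xE9 = 11101001 → 3-byte char (#6). Advance 3.
Byte at offset 18: 0xE3 = 11100011 → 3-byte char (#7). Advance 3.
Reached end at offset 21 after 7 code points.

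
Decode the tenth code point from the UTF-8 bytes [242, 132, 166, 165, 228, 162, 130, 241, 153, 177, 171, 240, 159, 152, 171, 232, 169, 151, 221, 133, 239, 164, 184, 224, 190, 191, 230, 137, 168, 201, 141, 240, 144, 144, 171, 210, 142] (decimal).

Offset 0: leading byte 0xF2 = 11110010 → 4-byte char #1 = F2 84 A6 A5.
Offset 4: leading byte 0xE4 = 11100100 → 3-byte char #2 = E4 A2 82.
Offset 7: leading byte 0xF1 = 11110001 → 4-byte char #3 = F1 99 B1 AB.
Offset 11: leading byte 0xF0 = 11110000 → 4-byte char #4 = F0 9F 98 AB.
Offset 15: leading byte 0xE8 = 11101000 → 3-byte char #5 = E8 A9 97.
Offset 18: leading byte 0xDD = 11011101 → 2-byte char #6 = DD 85.
Offset 20: leading byte 0xEF = 11101111 → 3-byte char #7 = EF A4 B8.
Offset 23: leading byte 0xE0 = 11100000 → 3-byte char #8 = E0 BE BF.
Offset 26: leading byte 0xE6 = 11100110 → 3-byte char #9 = E6 89 A8.
Offset 29: leading byte 0xC9 = 11001001 → 2-byte char #10 = C9 8D.
Leading byte 0xC9 = 11001001 matches 110xxxxx → 2-byte sequence.
Byte 1: 0xC9 = 11001001, payload 01001 (5 bits).
Byte 2: 0x8D = 10001101 (10xxxxxx ✓), payload 001101.
Concatenate: 01001001101 = 0x24D (11 bits → U+024D).

U+024D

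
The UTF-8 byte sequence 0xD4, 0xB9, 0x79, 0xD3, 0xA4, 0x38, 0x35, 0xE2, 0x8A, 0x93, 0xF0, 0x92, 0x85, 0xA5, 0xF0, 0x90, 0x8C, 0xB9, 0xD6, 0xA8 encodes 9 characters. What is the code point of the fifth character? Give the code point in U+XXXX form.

Offset 0: leading byte 0xD4 = 11010100 → 2-byte char #1 = D4 B9.
Offset 2: leading byte 0x79 = 01111001 → 1-byte char #2 = 79.
Offset 3: leading byte 0xD3 = 11010011 → 2-byte char #3 = D3 A4.
Offset 5: leading byte 0x38 = 00111000 → 1-byte char #4 = 38.
Offset 6: leading byte 0x35 = 00110101 → 1-byte char #5 = 35.
Leading byte 0x35 = 00110101 matches 0xxxxxxx → 1-byte sequence.
Byte 1: 0x35 = 00110101, payload 0110101 (7 bits).
Concatenate: 0110101 = 0x35 (7 bits → U+0035).

U+0035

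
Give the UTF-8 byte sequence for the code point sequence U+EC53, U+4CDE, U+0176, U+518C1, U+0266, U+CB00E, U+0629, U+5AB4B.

EE B1 93 E4 B3 9E C5 B6 F1 91 A3 81 C9 A6 F3 8B 80 8E D8 A9 F1 9A AD 8B

U+EC53: 3-byte form → EE B1 93.
U+4CDE: 3-byte form → E4 B3 9E.
U+0176: 2-byte form → C5 B6.
U+518C1: 4-byte form → F1 91 A3 81.
U+0266: 2-byte form → C9 A6.
U+CB00E: 4-byte form → F3 8B 80 8E.
U+0629: 2-byte form → D8 A9.
U+5AB4B: 4-byte form → F1 9A AD 8B.
Concatenated (24 bytes): EE B1 93 E4 B3 9E C5 B6 F1 91 A3 81 C9 A6 F3 8B 80 8E D8 A9 F1 9A AD 8B.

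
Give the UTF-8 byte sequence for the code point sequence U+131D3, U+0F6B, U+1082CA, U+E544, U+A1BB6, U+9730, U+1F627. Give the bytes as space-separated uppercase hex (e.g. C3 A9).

U+131D3: 4-byte form → F0 93 87 93.
U+0F6B: 3-byte form → E0 BD AB.
U+1082CA: 4-byte form → F4 88 8B 8A.
U+E544: 3-byte form → EE 95 84.
U+A1BB6: 4-byte form → F2 A1 AE B6.
U+9730: 3-byte form → E9 9C B0.
U+1F627: 4-byte form → F0 9F 98 A7.
Concatenated (25 bytes): F0 93 87 93 E0 BD AB F4 88 8B 8A EE 95 84 F2 A1 AE B6 E9 9C B0 F0 9F 98 A7.

F0 93 87 93 E0 BD AB F4 88 8B 8A EE 95 84 F2 A1 AE B6 E9 9C B0 F0 9F 98 A7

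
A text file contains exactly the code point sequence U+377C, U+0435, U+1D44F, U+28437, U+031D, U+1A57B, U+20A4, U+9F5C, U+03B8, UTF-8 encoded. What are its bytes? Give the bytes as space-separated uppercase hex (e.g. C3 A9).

U+377C: 3-byte form → E3 9D BC.
U+0435: 2-byte form → D0 B5.
U+1D44F: 4-byte form → F0 9D 91 8F.
U+28437: 4-byte form → F0 A8 90 B7.
U+031D: 2-byte form → CC 9D.
U+1A57B: 4-byte form → F0 9A 95 BB.
U+20A4: 3-byte form → E2 82 A4.
U+9F5C: 3-byte form → E9 BD 9C.
U+03B8: 2-byte form → CE B8.
Concatenated (27 bytes): E3 9D BC D0 B5 F0 9D 91 8F F0 A8 90 B7 CC 9D F0 9A 95 BB E2 82 A4 E9 BD 9C CE B8.

E3 9D BC D0 B5 F0 9D 91 8F F0 A8 90 B7 CC 9D F0 9A 95 BB E2 82 A4 E9 BD 9C CE B8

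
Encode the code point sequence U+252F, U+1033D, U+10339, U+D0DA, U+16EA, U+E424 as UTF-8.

E2 94 AF F0 90 8C BD F0 90 8C B9 ED 83 9A E1 9B AA EE 90 A4

U+252F: 3-byte form → E2 94 AF.
U+1033D: 4-byte form → F0 90 8C BD.
U+10339: 4-byte form → F0 90 8C B9.
U+D0DA: 3-byte form → ED 83 9A.
U+16EA: 3-byte form → E1 9B AA.
U+E424: 3-byte form → EE 90 A4.
Concatenated (20 bytes): E2 94 AF F0 90 8C BD F0 90 8C B9 ED 83 9A E1 9B AA EE 90 A4.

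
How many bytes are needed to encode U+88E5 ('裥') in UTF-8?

3

U+88E5 = 0x88E5. UTF-8 uses 1 byte below 0x80, 2 below 0x800, 3 below 0x10000, 4 up to 0x10FFFF. 0x88E5 is in U+0800–U+FFFF → 3 bytes.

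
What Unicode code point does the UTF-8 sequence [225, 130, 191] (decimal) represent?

U+10BF

Leading byte 0xE1 = 11100001 matches 1110xxxx → 3-byte sequence.
Byte 1: 0xE1 = 11100001, payload 0001 (4 bits).
Byte 2: 0x82 = 10000010 (10xxxxxx ✓), payload 000010.
Byte 3: 0xBF = 10111111 (10xxxxxx ✓), payload 111111.
Concatenate: 0001000010111111 = 0x10BF (16 bits → U+10BF).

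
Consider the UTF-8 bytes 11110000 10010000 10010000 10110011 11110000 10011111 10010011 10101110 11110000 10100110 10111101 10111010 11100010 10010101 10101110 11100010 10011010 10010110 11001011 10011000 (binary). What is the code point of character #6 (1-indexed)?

Offset 0: leading byte 0xF0 = 11110000 → 4-byte char #1 = F0 90 90 B3.
Offset 4: leading byte 0xF0 = 11110000 → 4-byte char #2 = F0 9F 93 AE.
Offset 8: leading byte 0xF0 = 11110000 → 4-byte char #3 = F0 A6 BD BA.
Offset 12: leading byte 0xE2 = 11100010 → 3-byte char #4 = E2 95 AE.
Offset 15: leading byte 0xE2 = 11100010 → 3-byte char #5 = E2 9A 96.
Offset 18: leading byte 0xCB = 11001011 → 2-byte char #6 = CB 98.
Leading byte 0xCB = 11001011 matches 110xxxxx → 2-byte sequence.
Byte 1: 0xCB = 11001011, payload 01011 (5 bits).
Byte 2: 0x98 = 10011000 (10xxxxxx ✓), payload 011000.
Concatenate: 01011011000 = 0x2D8 (11 bits → U+02D8).

U+02D8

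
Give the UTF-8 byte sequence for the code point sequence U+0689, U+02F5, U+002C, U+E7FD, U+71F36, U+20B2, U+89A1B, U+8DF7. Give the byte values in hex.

DA 89 CB B5 2C EE 9F BD F1 B1 BC B6 E2 82 B2 F2 89 A8 9B E8 B7 B7

U+0689: 2-byte form → DA 89.
U+02F5: 2-byte form → CB B5.
U+002C: 1-byte form → 2C.
U+E7FD: 3-byte form → EE 9F BD.
U+71F36: 4-byte form → F1 B1 BC B6.
U+20B2: 3-byte form → E2 82 B2.
U+89A1B: 4-byte form → F2 89 A8 9B.
U+8DF7: 3-byte form → E8 B7 B7.
Concatenated (22 bytes): DA 89 CB B5 2C EE 9F BD F1 B1 BC B6 E2 82 B2 F2 89 A8 9B E8 B7 B7.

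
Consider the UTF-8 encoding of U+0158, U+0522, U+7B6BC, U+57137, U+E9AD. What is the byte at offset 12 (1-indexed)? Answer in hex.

0xB7

1-indexed offset 12 is 0-indexed offset 11.
U+0158 → 2-byte form C5 98 at offsets 0–1.
U+0522 → 2-byte form D4 A2 at offsets 2–3.
U+7B6BC → 4-byte form F1 BB 9A BC at offsets 4–7.
U+57137 → 4-byte form F1 97 84 B7 at offsets 8–11.
Offset 11 falls in char 4's range; it's byte 4 of F1 97 84 B7 = 0xB7.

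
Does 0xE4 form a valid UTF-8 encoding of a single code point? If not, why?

Leading byte 0xE4 = 11100100 → 3-byte form, but only 1 byte is present.

invalid (sequence truncated)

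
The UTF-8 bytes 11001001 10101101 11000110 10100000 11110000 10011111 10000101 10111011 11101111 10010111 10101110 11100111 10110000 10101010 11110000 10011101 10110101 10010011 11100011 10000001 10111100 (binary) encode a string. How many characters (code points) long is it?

Byte at offset 0: 0xC9 = 11001001 → 2-byte char (#1). Advance 2.
Byte at offset 2: 0xC6 = 11000110 → 2-byte char (#2). Advance 2.
Byte at offset 4: 0xF0 = 11110000 → 4-byte char (#3). Advance 4.
Byte at offset 8: 0xEF = 11101111 → 3-byte char (#4). Advance 3.
Byte at offset 11: 0xE7 = 11100111 → 3-byte char (#5). Advance 3.
Byte at offset 14: 0xF0 = 11110000 → 4-byte char (#6). Advance 4.
Byte at offset 18: 0xE3 = 11100011 → 3-byte char (#7). Advance 3.
Reached end at offset 21 after 7 code points.

7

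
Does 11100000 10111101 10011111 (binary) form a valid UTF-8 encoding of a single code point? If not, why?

Leading byte 0xE0 = 11100000 → 3-byte form.
Continuation bytes 0xBD=10111101, 0x9F=10011111 all match 10xxxxxx.
Decoded value 0xF5F is ≥ 0x800 (shortest form) and not a surrogate.

valid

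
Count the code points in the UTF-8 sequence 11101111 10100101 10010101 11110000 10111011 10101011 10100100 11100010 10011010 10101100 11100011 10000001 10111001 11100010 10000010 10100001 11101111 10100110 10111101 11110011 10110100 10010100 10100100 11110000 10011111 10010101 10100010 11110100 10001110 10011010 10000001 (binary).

Byte at offset 0: 0xEF = 11101111 → 3-byte char (#1). Advance 3.
Byte at offset 3: 0xF0 = 11110000 → 4-byte char (#2). Advance 4.
Byte at offset 7: 0xE2 = 11100010 → 3-byte char (#3). Advance 3.
Byte at offset 10: 0xE3 = 11100011 → 3-byte char (#4). Advance 3.
Byte at offset 13: 0xE2 = 11100010 → 3-byte char (#5). Advance 3.
Byte at offset 16: 0xEF = 11101111 → 3-byte char (#6). Advance 3.
Byte at offset 19: 0xF3 = 11110011 → 4-byte char (#7). Advance 4.
Byte at offset 23: 0xF0 = 11110000 → 4-byte char (#8). Advance 4.
Byte at offset 27: 0xF4 = 11110100 → 4-byte char (#9). Advance 4.
Reached end at offset 31 after 9 code points.

9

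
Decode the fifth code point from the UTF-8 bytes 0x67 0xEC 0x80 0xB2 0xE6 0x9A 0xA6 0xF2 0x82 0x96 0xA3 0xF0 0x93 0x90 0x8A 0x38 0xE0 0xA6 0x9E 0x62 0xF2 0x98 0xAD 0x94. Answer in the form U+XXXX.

U+1340A

Offset 0: leading byte 0x67 = 01100111 → 1-byte char #1 = 67.
Offset 1: leading byte 0xEC = 11101100 → 3-byte char #2 = EC 80 B2.
Offset 4: leading byte 0xE6 = 11100110 → 3-byte char #3 = E6 9A A6.
Offset 7: leading byte 0xF2 = 11110010 → 4-byte char #4 = F2 82 96 A3.
Offset 11: leading byte 0xF0 = 11110000 → 4-byte char #5 = F0 93 90 8A.
Leading byte 0xF0 = 11110000 matches 11110xxx → 4-byte sequence.
Byte 1: 0xF0 = 11110000, payload 000 (3 bits).
Byte 2: 0x93 = 10010011 (10xxxxxx ✓), payload 010011.
Byte 3: 0x90 = 10010000 (10xxxxxx ✓), payload 010000.
Byte 4: 0x8A = 10001010 (10xxxxxx ✓), payload 001010.
Concatenate: 000010011010000001010 = 0x1340A (21 bits → U+1340A).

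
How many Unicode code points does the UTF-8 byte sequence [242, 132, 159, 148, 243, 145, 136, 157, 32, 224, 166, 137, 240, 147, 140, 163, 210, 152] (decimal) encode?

6

Byte at offset 0: 0xF2 = 11110010 → 4-byte char (#1). Advance 4.
Byte at offset 4: 0xF3 = 11110011 → 4-byte char (#2). Advance 4.
Byte at offset 8: 0x20 = 00100000 → 1-byte char (#3). Advance 1.
Byte at offset 9: 0xE0 = 11100000 → 3-byte char (#4). Advance 3.
Byte at offset 12: 0xF0 = 11110000 → 4-byte char (#5). Advance 4.
Byte at offset 16: 0xD2 = 11010010 → 2-byte char (#6). Advance 2.
Reached end at offset 18 after 6 code points.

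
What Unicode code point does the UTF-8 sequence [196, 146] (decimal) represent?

U+0112

Leading byte 0xC4 = 11000100 matches 110xxxxx → 2-byte sequence.
Byte 1: 0xC4 = 11000100, payload 00100 (5 bits).
Byte 2: 0x92 = 10010010 (10xxxxxx ✓), payload 010010.
Concatenate: 00100010010 = 0x112 (11 bits → U+0112).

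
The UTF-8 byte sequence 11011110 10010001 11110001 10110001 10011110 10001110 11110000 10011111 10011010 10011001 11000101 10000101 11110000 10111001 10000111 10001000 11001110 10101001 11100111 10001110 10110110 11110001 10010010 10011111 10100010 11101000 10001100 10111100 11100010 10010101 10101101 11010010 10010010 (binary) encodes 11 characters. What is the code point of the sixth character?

U+03A9

Offset 0: leading byte 0xDE = 11011110 → 2-byte char #1 = DE 91.
Offset 2: leading byte 0xF1 = 11110001 → 4-byte char #2 = F1 B1 9E 8E.
Offset 6: leading byte 0xF0 = 11110000 → 4-byte char #3 = F0 9F 9A 99.
Offset 10: leading byte 0xC5 = 11000101 → 2-byte char #4 = C5 85.
Offset 12: leading byte 0xF0 = 11110000 → 4-byte char #5 = F0 B9 87 88.
Offset 16: leading byte 0xCE = 11001110 → 2-byte char #6 = CE A9.
Leading byte 0xCE = 11001110 matches 110xxxxx → 2-byte sequence.
Byte 1: 0xCE = 11001110, payload 01110 (5 bits).
Byte 2: 0xA9 = 10101001 (10xxxxxx ✓), payload 101001.
Concatenate: 01110101001 = 0x3A9 (11 bits → U+03A9).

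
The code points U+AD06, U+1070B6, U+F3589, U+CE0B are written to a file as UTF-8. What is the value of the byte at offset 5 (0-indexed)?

0x82

U+AD06 → 3-byte form EA B4 86 at offsets 0–2.
U+1070B6 → 4-byte form F4 87 82 B6 at offsets 3–6.
Offset 5 falls in char 2's range; it's byte 3 of F4 87 82 B6 = 0x82.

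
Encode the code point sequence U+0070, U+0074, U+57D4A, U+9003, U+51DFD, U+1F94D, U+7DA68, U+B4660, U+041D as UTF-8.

70 74 F1 97 B5 8A E9 80 83 F1 91 B7 BD F0 9F A5 8D F1 BD A9 A8 F2 B4 99 A0 D0 9D

U+0070: 1-byte form → 70.
U+0074: 1-byte form → 74.
U+57D4A: 4-byte form → F1 97 B5 8A.
U+9003: 3-byte form → E9 80 83.
U+51DFD: 4-byte form → F1 91 B7 BD.
U+1F94D: 4-byte form → F0 9F A5 8D.
U+7DA68: 4-byte form → F1 BD A9 A8.
U+B4660: 4-byte form → F2 B4 99 A0.
U+041D: 2-byte form → D0 9D.
Concatenated (27 bytes): 70 74 F1 97 B5 8A E9 80 83 F1 91 B7 BD F0 9F A5 8D F1 BD A9 A8 F2 B4 99 A0 D0 9D.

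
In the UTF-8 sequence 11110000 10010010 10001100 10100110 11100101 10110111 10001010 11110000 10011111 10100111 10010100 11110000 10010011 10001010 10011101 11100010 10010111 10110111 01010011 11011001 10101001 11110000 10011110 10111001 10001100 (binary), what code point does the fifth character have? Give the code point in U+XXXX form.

U+25F7

Offset 0: leading byte 0xF0 = 11110000 → 4-byte char #1 = F0 92 8C A6.
Offset 4: leading byte 0xE5 = 11100101 → 3-byte char #2 = E5 B7 8A.
Offset 7: leading byte 0xF0 = 11110000 → 4-byte char #3 = F0 9F A7 94.
Offset 11: leading byte 0xF0 = 11110000 → 4-byte char #4 = F0 93 8A 9D.
Offset 15: leading byte 0xE2 = 11100010 → 3-byte char #5 = E2 97 B7.
Leading byte 0xE2 = 11100010 matches 1110xxxx → 3-byte sequence.
Byte 1: 0xE2 = 11100010, payload 0010 (4 bits).
Byte 2: 0x97 = 10010111 (10xxxxxx ✓), payload 010111.
Byte 3: 0xB7 = 10110111 (10xxxxxx ✓), payload 110111.
Concatenate: 0010010111110111 = 0x25F7 (16 bits → U+25F7).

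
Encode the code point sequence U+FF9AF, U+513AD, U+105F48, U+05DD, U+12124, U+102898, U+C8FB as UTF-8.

U+FF9AF: 4-byte form → F3 BF A6 AF.
U+513AD: 4-byte form → F1 91 8E AD.
U+105F48: 4-byte form → F4 85 BD 88.
U+05DD: 2-byte form → D7 9D.
U+12124: 4-byte form → F0 92 84 A4.
U+102898: 4-byte form → F4 82 A2 98.
U+C8FB: 3-byte form → EC A3 BB.
Concatenated (25 bytes): F3 BF A6 AF F1 91 8E AD F4 85 BD 88 D7 9D F0 92 84 A4 F4 82 A2 98 EC A3 BB.

F3 BF A6 AF F1 91 8E AD F4 85 BD 88 D7 9D F0 92 84 A4 F4 82 A2 98 EC A3 BB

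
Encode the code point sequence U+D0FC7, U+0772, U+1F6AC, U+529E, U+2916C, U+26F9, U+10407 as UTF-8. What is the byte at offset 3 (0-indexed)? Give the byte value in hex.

0x87

U+D0FC7 → 4-byte form F3 90 BF 87 at offsets 0–3.
Offset 3 falls in char 1's range; it's byte 4 of F3 90 BF 87 = 0x87.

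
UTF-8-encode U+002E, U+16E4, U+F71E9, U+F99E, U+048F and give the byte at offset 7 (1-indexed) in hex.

0x87

1-indexed offset 7 is 0-indexed offset 6.
U+002E → 1-byte form 2E at offsets 0–0.
U+16E4 → 3-byte form E1 9B A4 at offsets 1–3.
U+F71E9 → 4-byte form F3 B7 87 A9 at offsets 4–7.
Offset 6 falls in char 3's range; it's byte 3 of F3 B7 87 A9 = 0x87.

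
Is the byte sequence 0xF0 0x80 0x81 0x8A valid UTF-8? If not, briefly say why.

Leading byte 0xF0 = 11110000 → 4-byte form.
Continuation bytes all match 10xxxxxx. Payload decodes to 0x4A.
But 0x4A < 0x10000, the minimum for a 4-byte sequence — this is an overlong encoding.

invalid (overlong encoding)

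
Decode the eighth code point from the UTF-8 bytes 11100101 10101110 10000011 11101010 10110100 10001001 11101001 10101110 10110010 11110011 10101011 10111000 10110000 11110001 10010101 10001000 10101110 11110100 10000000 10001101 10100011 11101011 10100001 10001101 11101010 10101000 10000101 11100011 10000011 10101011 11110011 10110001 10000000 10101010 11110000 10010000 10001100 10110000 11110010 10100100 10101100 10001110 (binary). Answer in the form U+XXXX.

Offset 0: leading byte 0xE5 = 11100101 → 3-byte char #1 = E5 AE 83.
Offset 3: leading byte 0xEA = 11101010 → 3-byte char #2 = EA B4 89.
Offset 6: leading byte 0xE9 = 11101001 → 3-byte char #3 = E9 AE B2.
Offset 9: leading byte 0xF3 = 11110011 → 4-byte char #4 = F3 AB B8 B0.
Offset 13: leading byte 0xF1 = 11110001 → 4-byte char #5 = F1 95 88 AE.
Offset 17: leading byte 0xF4 = 11110100 → 4-byte char #6 = F4 80 8D A3.
Offset 21: leading byte 0xEB = 11101011 → 3-byte char #7 = EB A1 8D.
Offset 24: leading byte 0xEA = 11101010 → 3-byte char #8 = EA A8 85.
Leading byte 0xEA = 11101010 matches 1110xxxx → 3-byte sequence.
Byte 1: 0xEA = 11101010, payload 1010 (4 bits).
Byte 2: 0xA8 = 10101000 (10xxxxxx ✓), payload 101000.
Byte 3: 0x85 = 10000101 (10xxxxxx ✓), payload 000101.
Concatenate: 1010101000000101 = 0xAA05 (16 bits → U+AA05).

U+AA05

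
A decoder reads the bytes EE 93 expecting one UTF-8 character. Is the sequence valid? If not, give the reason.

Leading byte 0xEE = 11101110 → 3-byte form, but only 2 bytes are present.

invalid (sequence truncated)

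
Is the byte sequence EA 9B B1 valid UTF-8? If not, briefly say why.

valid

Leading byte 0xEA = 11101010 → 3-byte form.
Continuation bytes 0x9B=10011011, 0xB1=10110001 all match 10xxxxxx.
Decoded value 0xA6F1 is ≥ 0x800 (shortest form) and not a surrogate.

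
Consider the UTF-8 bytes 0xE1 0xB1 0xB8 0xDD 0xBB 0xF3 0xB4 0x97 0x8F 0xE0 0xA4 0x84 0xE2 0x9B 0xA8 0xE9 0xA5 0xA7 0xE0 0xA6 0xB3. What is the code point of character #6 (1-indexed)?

Offset 0: leading byte 0xE1 = 11100001 → 3-byte char #1 = E1 B1 B8.
Offset 3: leading byte 0xDD = 11011101 → 2-byte char #2 = DD BB.
Offset 5: leading byte 0xF3 = 11110011 → 4-byte char #3 = F3 B4 97 8F.
Offset 9: leading byte 0xE0 = 11100000 → 3-byte char #4 = E0 A4 84.
Offset 12: leading byte 0xE2 = 11100010 → 3-byte char #5 = E2 9B A8.
Offset 15: leading byte 0xE9 = 11101001 → 3-byte char #6 = E9 A5 A7.
Leading byte 0xE9 = 11101001 matches 1110xxxx → 3-byte sequence.
Byte 1: 0xE9 = 11101001, payload 1001 (4 bits).
Byte 2: 0xA5 = 10100101 (10xxxxxx ✓), payload 100101.
Byte 3: 0xA7 = 10100111 (10xxxxxx ✓), payload 100111.
Concatenate: 1001100101100111 = 0x9967 (16 bits → U+9967).

U+9967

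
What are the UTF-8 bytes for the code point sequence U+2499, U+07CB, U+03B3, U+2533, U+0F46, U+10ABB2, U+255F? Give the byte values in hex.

U+2499: 3-byte form → E2 92 99.
U+07CB: 2-byte form → DF 8B.
U+03B3: 2-byte form → CE B3.
U+2533: 3-byte form → E2 94 B3.
U+0F46: 3-byte form → E0 BD 86.
U+10ABB2: 4-byte form → F4 8A AE B2.
U+255F: 3-byte form → E2 95 9F.
Concatenated (20 bytes): E2 92 99 DF 8B CE B3 E2 94 B3 E0 BD 86 F4 8A AE B2 E2 95 9F.

E2 92 99 DF 8B CE B3 E2 94 B3 E0 BD 86 F4 8A AE B2 E2 95 9F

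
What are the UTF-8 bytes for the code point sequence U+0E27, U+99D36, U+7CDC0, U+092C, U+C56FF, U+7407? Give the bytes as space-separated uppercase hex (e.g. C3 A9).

U+0E27: 3-byte form → E0 B8 A7.
U+99D36: 4-byte form → F2 99 B4 B6.
U+7CDC0: 4-byte form → F1 BC B7 80.
U+092C: 3-byte form → E0 A4 AC.
U+C56FF: 4-byte form → F3 85 9B BF.
U+7407: 3-byte form → E7 90 87.
Concatenated (21 bytes): E0 B8 A7 F2 99 B4 B6 F1 BC B7 80 E0 A4 AC F3 85 9B BF E7 90 87.

E0 B8 A7 F2 99 B4 B6 F1 BC B7 80 E0 A4 AC F3 85 9B BF E7 90 87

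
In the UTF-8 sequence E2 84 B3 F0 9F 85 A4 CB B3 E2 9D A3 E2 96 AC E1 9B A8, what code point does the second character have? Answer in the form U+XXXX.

Offset 0: leading byte 0xE2 = 11100010 → 3-byte char #1 = E2 84 B3.
Offset 3: leading byte 0xF0 = 11110000 → 4-byte char #2 = F0 9F 85 A4.
Leading byte 0xF0 = 11110000 matches 11110xxx → 4-byte sequence.
Byte 1: 0xF0 = 11110000, payload 000 (3 bits).
Byte 2: 0x9F = 10011111 (10xxxxxx ✓), payload 011111.
Byte 3: 0x85 = 10000101 (10xxxxxx ✓), payload 000101.
Byte 4: 0xA4 = 10100100 (10xxxxxx ✓), payload 100100.
Concatenate: 000011111000101100100 = 0x1F164 (21 bits → U+1F164).

U+1F164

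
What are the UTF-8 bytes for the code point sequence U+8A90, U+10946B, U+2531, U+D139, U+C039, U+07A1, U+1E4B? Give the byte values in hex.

E8 AA 90 F4 89 91 AB E2 94 B1 ED 84 B9 EC 80 B9 DE A1 E1 B9 8B

U+8A90: 3-byte form → E8 AA 90.
U+10946B: 4-byte form → F4 89 91 AB.
U+2531: 3-byte form → E2 94 B1.
U+D139: 3-byte form → ED 84 B9.
U+C039: 3-byte form → EC 80 B9.
U+07A1: 2-byte form → DE A1.
U+1E4B: 3-byte form → E1 B9 8B.
Concatenated (21 bytes): E8 AA 90 F4 89 91 AB E2 94 B1 ED 84 B9 EC 80 B9 DE A1 E1 B9 8B.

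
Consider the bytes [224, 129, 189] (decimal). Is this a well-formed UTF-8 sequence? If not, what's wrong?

invalid (overlong encoding)

Leading byte 0xE0 = 11100000 → 3-byte form.
Continuation bytes all match 10xxxxxx. Payload decodes to 0x7D.
But 0x7D < 0x800, the minimum for a 3-byte sequence — this is an overlong encoding.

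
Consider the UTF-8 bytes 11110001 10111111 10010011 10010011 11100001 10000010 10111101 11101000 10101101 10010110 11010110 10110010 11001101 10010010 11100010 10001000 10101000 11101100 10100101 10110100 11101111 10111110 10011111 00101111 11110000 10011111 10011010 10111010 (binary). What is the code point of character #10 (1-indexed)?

Offset 0: leading byte 0xF1 = 11110001 → 4-byte char #1 = F1 BF 93 93.
Offset 4: leading byte 0xE1 = 11100001 → 3-byte char #2 = E1 82 BD.
Offset 7: leading byte 0xE8 = 11101000 → 3-byte char #3 = E8 AD 96.
Offset 10: leading byte 0xD6 = 11010110 → 2-byte char #4 = D6 B2.
Offset 12: leading byte 0xCD = 11001101 → 2-byte char #5 = CD 92.
Offset 14: leading byte 0xE2 = 11100010 → 3-byte char #6 = E2 88 A8.
Offset 17: leading byte 0xEC = 11101100 → 3-byte char #7 = EC A5 B4.
Offset 20: leading byte 0xEF = 11101111 → 3-byte char #8 = EF BE 9F.
Offset 23: leading byte 0x2F = 00101111 → 1-byte char #9 = 2F.
Offset 24: leading byte 0xF0 = 11110000 → 4-byte char #10 = F0 9F 9A BA.
Leading byte 0xF0 = 11110000 matches 11110xxx → 4-byte sequence.
Byte 1: 0xF0 = 11110000, payload 000 (3 bits).
Byte 2: 0x9F = 10011111 (10xxxxxx ✓), payload 011111.
Byte 3: 0x9A = 10011010 (10xxxxxx ✓), payload 011010.
Byte 4: 0xBA = 10111010 (10xxxxxx ✓), payload 111010.
Concatenate: 000011111011010111010 = 0x1F6BA (21 bits → U+1F6BA).

U+1F6BA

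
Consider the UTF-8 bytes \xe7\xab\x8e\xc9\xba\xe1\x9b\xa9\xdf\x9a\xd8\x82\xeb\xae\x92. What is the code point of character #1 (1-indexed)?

Offset 0: leading byte 0xE7 = 11100111 → 3-byte char #1 = E7 AB 8E.
Leading byte 0xE7 = 11100111 matches 1110xxxx → 3-byte sequence.
Byte 1: 0xE7 = 11100111, payload 0111 (4 bits).
Byte 2: 0xAB = 10101011 (10xxxxxx ✓), payload 101011.
Byte 3: 0x8E = 10001110 (10xxxxxx ✓), payload 001110.
Concatenate: 0111101011001110 = 0x7ACE (16 bits → U+7ACE).

U+7ACE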